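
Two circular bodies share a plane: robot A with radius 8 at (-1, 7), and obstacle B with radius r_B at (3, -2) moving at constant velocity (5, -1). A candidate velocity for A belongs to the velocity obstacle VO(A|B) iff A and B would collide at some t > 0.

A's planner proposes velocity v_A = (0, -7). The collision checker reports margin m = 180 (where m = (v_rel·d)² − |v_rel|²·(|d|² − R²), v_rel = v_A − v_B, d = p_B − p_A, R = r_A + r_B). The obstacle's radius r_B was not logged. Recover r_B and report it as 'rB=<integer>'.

m = 180
d = (4, -9);  v_rel = (-5, -6),  |v_rel|² = 61
v_rel×d = (-5)·(-9) − (-6)·(4) = 69
since m = R²·61 − 69²:  R² = (4761 + 180) / 61 = 81
R = √81 = 9  ⇒  r_B = 9 − 8 = 1

rB=1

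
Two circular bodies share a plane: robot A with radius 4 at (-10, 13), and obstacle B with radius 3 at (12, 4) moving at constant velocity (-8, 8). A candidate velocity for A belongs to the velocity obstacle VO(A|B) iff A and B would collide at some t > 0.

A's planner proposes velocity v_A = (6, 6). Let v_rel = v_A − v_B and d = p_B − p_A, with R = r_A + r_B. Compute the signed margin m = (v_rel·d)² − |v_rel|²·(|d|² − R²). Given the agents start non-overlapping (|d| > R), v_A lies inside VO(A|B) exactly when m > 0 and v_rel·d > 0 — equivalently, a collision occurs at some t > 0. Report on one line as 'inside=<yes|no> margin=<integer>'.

d = (22, -9),  |d|² = 565;  R = 4+3 = 7,  c = 565−7² = 516
v_rel = (14, -2),  |v_rel|² = 200;  v_rel·d = (14)·(22) + (-2)·(-9) = 326
200·t² − 652·t + 516 = 0  ⇒  m = 326² − 200·516 = 3076
m = 3076 > 0,  v_rel·d = 326 > 0  ⇒  inside

inside=yes margin=3076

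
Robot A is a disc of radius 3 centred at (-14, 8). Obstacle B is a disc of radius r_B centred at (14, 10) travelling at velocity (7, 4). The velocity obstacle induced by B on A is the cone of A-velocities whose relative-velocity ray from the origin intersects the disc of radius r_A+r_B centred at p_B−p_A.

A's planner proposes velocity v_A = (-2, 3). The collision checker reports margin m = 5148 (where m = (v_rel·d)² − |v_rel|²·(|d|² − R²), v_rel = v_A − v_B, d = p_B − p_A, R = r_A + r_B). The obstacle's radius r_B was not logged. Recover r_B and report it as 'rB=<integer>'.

m = 5148
d = (28, 2);  v_rel = (-9, -1),  |v_rel|² = 82
v_rel×d = (-9)·(2) − (-1)·(28) = 10
since m = R²·82 − 10²:  R² = (100 + 5148) / 82 = 64
R = √64 = 8  ⇒  r_B = 8 − 3 = 5

rB=5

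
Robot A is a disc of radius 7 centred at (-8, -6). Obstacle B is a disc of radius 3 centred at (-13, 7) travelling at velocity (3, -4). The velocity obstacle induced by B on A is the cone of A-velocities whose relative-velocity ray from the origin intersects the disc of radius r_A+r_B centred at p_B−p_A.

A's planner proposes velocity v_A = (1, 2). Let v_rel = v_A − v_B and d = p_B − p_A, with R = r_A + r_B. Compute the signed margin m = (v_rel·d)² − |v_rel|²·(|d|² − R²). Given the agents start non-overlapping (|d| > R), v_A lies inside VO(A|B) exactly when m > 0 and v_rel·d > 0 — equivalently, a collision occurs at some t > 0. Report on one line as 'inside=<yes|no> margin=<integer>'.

d = (-5, 13),  |d|² = 194;  R = 7+3 = 10,  c = 194−10² = 94
v_rel = (-2, 6),  |v_rel|² = 40;  v_rel·d = (-2)·(-5) + (6)·(13) = 88
40·t² − 176·t + 94 = 0  ⇒  m = 88² − 40·94 = 3984
m = 3984 > 0,  v_rel·d = 88 > 0  ⇒  inside

inside=yes margin=3984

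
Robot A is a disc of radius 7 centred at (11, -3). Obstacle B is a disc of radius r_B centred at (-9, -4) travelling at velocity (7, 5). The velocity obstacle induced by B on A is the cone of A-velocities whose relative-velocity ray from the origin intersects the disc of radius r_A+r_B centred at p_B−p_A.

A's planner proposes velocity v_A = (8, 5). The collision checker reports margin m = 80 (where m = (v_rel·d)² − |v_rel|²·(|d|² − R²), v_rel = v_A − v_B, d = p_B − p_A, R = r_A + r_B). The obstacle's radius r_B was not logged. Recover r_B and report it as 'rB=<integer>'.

m = 80
d = (-20, -1);  v_rel = (1, 0),  |v_rel|² = 1
v_rel×d = (1)·(-1) − (0)·(-20) = -1
since m = R²·1 − (-1)²:  R² = (1 + 80) / 1 = 81
R = √81 = 9  ⇒  r_B = 9 − 7 = 2

rB=2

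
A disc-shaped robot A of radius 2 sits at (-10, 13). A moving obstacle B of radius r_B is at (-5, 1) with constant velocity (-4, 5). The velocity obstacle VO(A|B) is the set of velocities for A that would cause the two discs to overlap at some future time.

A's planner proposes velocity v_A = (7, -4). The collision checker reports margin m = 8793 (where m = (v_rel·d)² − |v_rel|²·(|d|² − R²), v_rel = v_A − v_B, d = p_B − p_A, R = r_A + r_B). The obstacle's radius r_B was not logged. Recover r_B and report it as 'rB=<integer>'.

m = 8793
d = (5, -12);  v_rel = (11, -9),  |v_rel|² = 202
v_rel×d = (11)·(-12) − (-9)·(5) = -87
since m = R²·202 − (-87)²:  R² = (7569 + 8793) / 202 = 81
R = √81 = 9  ⇒  r_B = 9 − 2 = 7

rB=7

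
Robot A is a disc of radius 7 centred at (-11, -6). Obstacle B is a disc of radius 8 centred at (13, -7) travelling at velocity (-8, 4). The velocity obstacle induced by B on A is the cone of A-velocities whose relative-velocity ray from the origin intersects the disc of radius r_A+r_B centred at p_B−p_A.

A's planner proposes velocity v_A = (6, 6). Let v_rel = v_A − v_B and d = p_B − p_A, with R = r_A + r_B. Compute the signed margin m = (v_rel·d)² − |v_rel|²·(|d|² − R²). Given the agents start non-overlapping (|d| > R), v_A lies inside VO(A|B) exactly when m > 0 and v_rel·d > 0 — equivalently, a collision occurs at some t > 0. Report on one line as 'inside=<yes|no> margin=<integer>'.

d = (24, -1),  |d|² = 577;  R = 7+8 = 15,  c = 577−15² = 352
v_rel = (14, 2),  |v_rel|² = 200;  v_rel·d = (14)·(24) + (2)·(-1) = 334
200·t² − 668·t + 352 = 0  ⇒  m = 334² − 200·352 = 41156
m = 41156 > 0,  v_rel·d = 334 > 0  ⇒  inside

inside=yes margin=41156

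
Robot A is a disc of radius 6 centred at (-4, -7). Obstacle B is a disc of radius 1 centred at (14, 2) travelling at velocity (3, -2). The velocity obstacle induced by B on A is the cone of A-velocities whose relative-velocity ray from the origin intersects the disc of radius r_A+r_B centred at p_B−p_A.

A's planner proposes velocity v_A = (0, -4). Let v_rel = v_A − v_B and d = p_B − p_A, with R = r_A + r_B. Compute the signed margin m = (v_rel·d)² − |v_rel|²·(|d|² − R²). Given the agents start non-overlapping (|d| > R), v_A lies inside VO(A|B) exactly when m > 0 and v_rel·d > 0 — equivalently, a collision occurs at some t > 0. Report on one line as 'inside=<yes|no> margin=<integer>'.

d = (18, 9),  |d|² = 405;  R = 6+1 = 7,  c = 405−7² = 356
v_rel = (-3, -2),  |v_rel|² = 13;  v_rel·d = (-3)·(18) + (-2)·(9) = -72
13·t² + 144·t + 356 = 0  ⇒  m = (-72)² − 13·356 = 556
m = 556 > 0,  v_rel·d = -72 < 0  ⇒  outside

inside=no margin=556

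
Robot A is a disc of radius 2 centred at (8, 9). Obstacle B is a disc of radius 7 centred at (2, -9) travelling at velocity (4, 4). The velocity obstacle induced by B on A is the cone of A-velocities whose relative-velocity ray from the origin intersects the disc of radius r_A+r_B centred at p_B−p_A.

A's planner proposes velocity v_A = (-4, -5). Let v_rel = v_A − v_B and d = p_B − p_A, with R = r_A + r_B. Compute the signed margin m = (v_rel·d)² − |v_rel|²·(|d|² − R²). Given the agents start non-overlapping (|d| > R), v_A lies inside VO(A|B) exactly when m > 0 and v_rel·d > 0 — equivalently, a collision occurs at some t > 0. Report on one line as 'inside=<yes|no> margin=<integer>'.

d = (-6, -18),  |d|² = 360;  R = 2+7 = 9,  c = 360−9² = 279
v_rel = (-8, -9),  |v_rel|² = 145;  v_rel·d = (-8)·(-6) + (-9)·(-18) = 210
145·t² − 420·t + 279 = 0  ⇒  m = 210² − 145·279 = 3645
m = 3645 > 0,  v_rel·d = 210 > 0  ⇒  inside

inside=yes margin=3645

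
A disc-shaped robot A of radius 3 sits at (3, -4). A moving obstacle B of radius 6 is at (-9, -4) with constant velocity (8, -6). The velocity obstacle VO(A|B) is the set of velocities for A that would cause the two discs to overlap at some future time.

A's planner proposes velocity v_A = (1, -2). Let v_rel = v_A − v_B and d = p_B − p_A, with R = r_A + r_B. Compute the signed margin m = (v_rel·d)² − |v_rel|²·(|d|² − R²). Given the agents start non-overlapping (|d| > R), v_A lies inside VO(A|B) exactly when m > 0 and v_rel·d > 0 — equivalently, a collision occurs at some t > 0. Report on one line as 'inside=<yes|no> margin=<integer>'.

d = (-12, 0),  |d|² = 144;  R = 3+6 = 9,  c = 144−9² = 63
v_rel = (-7, 4),  |v_rel|² = 65;  v_rel·d = (-7)·(-12) + (4)·(0) = 84
65·t² − 168·t + 63 = 0  ⇒  m = 84² − 65·63 = 2961
m = 2961 > 0,  v_rel·d = 84 > 0  ⇒  inside

inside=yes margin=2961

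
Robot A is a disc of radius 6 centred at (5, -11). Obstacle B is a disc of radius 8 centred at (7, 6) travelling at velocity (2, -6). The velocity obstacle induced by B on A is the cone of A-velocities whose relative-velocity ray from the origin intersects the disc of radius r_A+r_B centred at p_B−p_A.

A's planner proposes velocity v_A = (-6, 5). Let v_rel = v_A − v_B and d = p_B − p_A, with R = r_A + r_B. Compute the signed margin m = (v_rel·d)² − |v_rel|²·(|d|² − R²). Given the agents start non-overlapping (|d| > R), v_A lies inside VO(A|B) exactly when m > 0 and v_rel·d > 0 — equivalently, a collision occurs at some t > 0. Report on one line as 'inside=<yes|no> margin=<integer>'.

d = (2, 17),  |d|² = 293;  R = 6+8 = 14,  c = 293−14² = 97
v_rel = (-8, 11),  |v_rel|² = 185;  v_rel·d = (-8)·(2) + (11)·(17) = 171
185·t² − 342·t + 97 = 0  ⇒  m = 171² − 185·97 = 11296
m = 11296 > 0,  v_rel·d = 171 > 0  ⇒  inside

inside=yes margin=11296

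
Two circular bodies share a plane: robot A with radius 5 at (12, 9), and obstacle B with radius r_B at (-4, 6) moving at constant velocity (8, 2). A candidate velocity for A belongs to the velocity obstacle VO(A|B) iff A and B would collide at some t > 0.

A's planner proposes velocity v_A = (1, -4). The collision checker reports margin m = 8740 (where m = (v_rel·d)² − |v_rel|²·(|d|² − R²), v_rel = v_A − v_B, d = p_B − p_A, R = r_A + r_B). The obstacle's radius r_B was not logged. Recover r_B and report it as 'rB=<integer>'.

m = 8740
d = (-16, -3);  v_rel = (-7, -6),  |v_rel|² = 85
v_rel×d = (-7)·(-3) − (-6)·(-16) = -75
since m = R²·85 − (-75)²:  R² = (5625 + 8740) / 85 = 169
R = √169 = 13  ⇒  r_B = 13 − 5 = 8

rB=8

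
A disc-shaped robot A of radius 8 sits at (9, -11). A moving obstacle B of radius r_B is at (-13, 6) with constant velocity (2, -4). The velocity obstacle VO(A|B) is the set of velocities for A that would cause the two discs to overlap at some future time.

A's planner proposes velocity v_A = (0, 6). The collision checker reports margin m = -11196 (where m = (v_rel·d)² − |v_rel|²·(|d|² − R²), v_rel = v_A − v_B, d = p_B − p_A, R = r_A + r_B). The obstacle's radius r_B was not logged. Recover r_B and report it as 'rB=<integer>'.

m = -11196
d = (-22, 17);  v_rel = (-2, 10),  |v_rel|² = 104
v_rel×d = (-2)·(17) − (10)·(-22) = 186
since m = R²·104 − 186²:  R² = (34596 + -11196) / 104 = 225
R = √225 = 15  ⇒  r_B = 15 − 8 = 7

rB=7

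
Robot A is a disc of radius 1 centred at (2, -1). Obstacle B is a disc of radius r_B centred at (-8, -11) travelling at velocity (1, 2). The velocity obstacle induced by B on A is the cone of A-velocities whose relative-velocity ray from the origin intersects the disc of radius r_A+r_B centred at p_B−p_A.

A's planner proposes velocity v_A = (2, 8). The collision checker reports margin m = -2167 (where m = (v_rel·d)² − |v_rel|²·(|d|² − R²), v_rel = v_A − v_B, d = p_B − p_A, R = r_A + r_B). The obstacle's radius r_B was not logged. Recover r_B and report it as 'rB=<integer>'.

m = -2167
d = (-10, -10);  v_rel = (1, 6),  |v_rel|² = 37
v_rel×d = (1)·(-10) − (6)·(-10) = 50
since m = R²·37 − 50²:  R² = (2500 + -2167) / 37 = 9
R = √9 = 3  ⇒  r_B = 3 − 1 = 2

rB=2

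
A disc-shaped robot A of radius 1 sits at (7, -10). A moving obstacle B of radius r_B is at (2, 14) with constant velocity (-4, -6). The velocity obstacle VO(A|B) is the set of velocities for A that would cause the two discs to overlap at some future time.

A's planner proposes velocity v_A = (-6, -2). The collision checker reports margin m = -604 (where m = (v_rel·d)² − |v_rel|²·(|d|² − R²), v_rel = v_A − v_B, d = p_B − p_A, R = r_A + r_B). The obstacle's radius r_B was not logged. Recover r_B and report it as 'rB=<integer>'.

m = -604
d = (-5, 24);  v_rel = (-2, 4),  |v_rel|² = 20
v_rel×d = (-2)·(24) − (4)·(-5) = -28
since m = R²·20 − (-28)²:  R² = (784 + -604) / 20 = 9
R = √9 = 3  ⇒  r_B = 3 − 1 = 2

rB=2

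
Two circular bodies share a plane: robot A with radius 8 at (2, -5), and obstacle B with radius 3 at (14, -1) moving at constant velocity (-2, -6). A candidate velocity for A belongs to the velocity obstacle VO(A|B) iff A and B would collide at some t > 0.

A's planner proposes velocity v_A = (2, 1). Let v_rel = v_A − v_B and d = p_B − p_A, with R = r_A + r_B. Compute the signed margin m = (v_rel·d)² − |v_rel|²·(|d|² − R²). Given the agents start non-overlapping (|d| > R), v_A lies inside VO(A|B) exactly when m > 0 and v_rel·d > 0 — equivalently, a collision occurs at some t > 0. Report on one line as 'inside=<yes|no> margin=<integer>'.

d = (12, 4),  |d|² = 160;  R = 8+3 = 11,  c = 160−11² = 39
v_rel = (4, 7),  |v_rel|² = 65;  v_rel·d = (4)·(12) + (7)·(4) = 76
65·t² − 152·t + 39 = 0  ⇒  m = 76² − 65·39 = 3241
m = 3241 > 0,  v_rel·d = 76 > 0  ⇒  inside

inside=yes margin=3241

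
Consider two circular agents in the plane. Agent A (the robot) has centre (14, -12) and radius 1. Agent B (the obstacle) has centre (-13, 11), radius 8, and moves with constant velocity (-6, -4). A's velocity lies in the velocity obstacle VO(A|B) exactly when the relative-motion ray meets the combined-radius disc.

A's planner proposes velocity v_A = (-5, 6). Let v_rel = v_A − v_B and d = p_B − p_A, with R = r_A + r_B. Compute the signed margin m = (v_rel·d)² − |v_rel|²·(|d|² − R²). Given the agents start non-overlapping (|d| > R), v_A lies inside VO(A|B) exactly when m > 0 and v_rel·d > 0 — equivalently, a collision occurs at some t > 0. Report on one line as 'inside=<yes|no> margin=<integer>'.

d = (-27, 23),  |d|² = 1258;  R = 1+8 = 9,  c = 1258−9² = 1177
v_rel = (1, 10),  |v_rel|² = 101;  v_rel·d = (1)·(-27) + (10)·(23) = 203
101·t² − 406·t + 1177 = 0  ⇒  m = 203² − 101·1177 = -77668
m = -77668 < 0,  v_rel·d = 203 > 0  ⇒  outside

inside=no margin=-77668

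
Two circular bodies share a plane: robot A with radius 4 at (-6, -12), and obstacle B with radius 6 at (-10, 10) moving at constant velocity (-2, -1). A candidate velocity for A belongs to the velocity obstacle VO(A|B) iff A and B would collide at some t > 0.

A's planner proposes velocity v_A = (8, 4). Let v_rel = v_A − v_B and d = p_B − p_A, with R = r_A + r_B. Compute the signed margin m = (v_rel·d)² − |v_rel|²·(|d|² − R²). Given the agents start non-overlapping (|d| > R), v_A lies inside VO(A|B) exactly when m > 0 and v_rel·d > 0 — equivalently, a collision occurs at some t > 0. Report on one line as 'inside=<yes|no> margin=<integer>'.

d = (-4, 22),  |d|² = 500;  R = 4+6 = 10,  c = 500−10² = 400
v_rel = (10, 5),  |v_rel|² = 125;  v_rel·d = (10)·(-4) + (5)·(22) = 70
125·t² − 140·t + 400 = 0  ⇒  m = 70² − 125·400 = -45100
m = -45100 < 0,  v_rel·d = 70 > 0  ⇒  outside

inside=no margin=-45100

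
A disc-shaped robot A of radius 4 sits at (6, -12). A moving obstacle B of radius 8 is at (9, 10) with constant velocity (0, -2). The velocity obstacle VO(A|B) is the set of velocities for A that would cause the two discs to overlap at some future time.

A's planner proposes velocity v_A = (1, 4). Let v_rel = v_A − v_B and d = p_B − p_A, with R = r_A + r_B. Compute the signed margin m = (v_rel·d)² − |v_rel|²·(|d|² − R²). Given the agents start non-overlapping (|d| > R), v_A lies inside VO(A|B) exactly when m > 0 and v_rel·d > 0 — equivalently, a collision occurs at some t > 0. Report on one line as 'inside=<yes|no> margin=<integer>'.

d = (3, 22),  |d|² = 493;  R = 4+8 = 12,  c = 493−12² = 349
v_rel = (1, 6),  |v_rel|² = 37;  v_rel·d = (1)·(3) + (6)·(22) = 135
37·t² − 270·t + 349 = 0  ⇒  m = 135² − 37·349 = 5312
m = 5312 > 0,  v_rel·d = 135 > 0  ⇒  inside

inside=yes margin=5312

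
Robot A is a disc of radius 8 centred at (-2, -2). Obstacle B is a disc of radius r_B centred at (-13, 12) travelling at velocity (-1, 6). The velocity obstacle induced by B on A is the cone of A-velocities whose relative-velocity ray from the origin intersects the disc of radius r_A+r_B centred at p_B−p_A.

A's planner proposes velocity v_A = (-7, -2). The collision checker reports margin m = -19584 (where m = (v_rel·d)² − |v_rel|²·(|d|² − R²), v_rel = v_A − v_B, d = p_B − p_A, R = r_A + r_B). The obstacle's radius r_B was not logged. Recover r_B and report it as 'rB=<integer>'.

m = -19584
d = (-11, 14);  v_rel = (-6, -8),  |v_rel|² = 100
v_rel×d = (-6)·(14) − (-8)·(-11) = -172
since m = R²·100 − (-172)²:  R² = (29584 + -19584) / 100 = 100
R = √100 = 10  ⇒  r_B = 10 − 8 = 2

rB=2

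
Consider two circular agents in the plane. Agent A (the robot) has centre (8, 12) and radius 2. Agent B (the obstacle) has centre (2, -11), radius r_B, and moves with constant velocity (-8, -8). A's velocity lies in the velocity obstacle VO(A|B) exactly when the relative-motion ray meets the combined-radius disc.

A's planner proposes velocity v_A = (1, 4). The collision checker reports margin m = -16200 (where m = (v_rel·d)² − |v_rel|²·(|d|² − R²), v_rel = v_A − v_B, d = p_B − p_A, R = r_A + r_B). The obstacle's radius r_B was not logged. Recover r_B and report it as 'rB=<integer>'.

m = -16200
d = (-6, -23);  v_rel = (9, 12),  |v_rel|² = 225
v_rel×d = (9)·(-23) − (12)·(-6) = -135
since m = R²·225 − (-135)²:  R² = (18225 + -16200) / 225 = 9
R = √9 = 3  ⇒  r_B = 3 − 2 = 1

rB=1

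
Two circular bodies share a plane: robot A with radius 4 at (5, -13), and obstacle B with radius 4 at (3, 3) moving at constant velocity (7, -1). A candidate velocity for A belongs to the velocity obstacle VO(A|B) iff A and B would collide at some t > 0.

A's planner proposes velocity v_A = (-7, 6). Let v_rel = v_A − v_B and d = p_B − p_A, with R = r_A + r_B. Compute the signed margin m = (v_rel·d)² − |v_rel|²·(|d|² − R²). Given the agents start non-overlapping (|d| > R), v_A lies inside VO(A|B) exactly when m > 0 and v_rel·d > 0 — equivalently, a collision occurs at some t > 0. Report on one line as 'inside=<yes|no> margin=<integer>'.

d = (-2, 16),  |d|² = 260;  R = 4+4 = 8,  c = 260−8² = 196
v_rel = (-14, 7),  |v_rel|² = 245;  v_rel·d = (-14)·(-2) + (7)·(16) = 140
245·t² − 280·t + 196 = 0  ⇒  m = 140² − 245·196 = -28420
m = -28420 < 0,  v_rel·d = 140 > 0  ⇒  outside

inside=no margin=-28420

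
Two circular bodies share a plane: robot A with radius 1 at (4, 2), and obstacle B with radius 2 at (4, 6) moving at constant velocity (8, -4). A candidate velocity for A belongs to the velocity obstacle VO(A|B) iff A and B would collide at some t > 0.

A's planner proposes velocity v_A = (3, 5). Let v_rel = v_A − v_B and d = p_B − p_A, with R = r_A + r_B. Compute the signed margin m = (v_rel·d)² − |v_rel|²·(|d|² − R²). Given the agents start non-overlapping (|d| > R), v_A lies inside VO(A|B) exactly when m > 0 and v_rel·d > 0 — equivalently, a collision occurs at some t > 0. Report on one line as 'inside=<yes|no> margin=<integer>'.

d = (0, 4),  |d|² = 16;  R = 1+2 = 3,  c = 16−3² = 7
v_rel = (-5, 9),  |v_rel|² = 106;  v_rel·d = (-5)·(0) + (9)·(4) = 36
106·t² − 72·t + 7 = 0  ⇒  m = 36² − 106·7 = 554
m = 554 > 0,  v_rel·d = 36 > 0  ⇒  inside

inside=yes margin=554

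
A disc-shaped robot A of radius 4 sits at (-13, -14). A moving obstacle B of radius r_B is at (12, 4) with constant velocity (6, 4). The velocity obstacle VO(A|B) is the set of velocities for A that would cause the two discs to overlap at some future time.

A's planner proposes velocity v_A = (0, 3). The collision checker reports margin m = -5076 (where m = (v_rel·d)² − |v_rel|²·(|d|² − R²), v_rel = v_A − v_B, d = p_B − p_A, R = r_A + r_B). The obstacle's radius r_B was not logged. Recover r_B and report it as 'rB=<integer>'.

m = -5076
d = (25, 18);  v_rel = (-6, -1),  |v_rel|² = 37
v_rel×d = (-6)·(18) − (-1)·(25) = -83
since m = R²·37 − (-83)²:  R² = (6889 + -5076) / 37 = 49
R = √49 = 7  ⇒  r_B = 7 − 4 = 3

rB=3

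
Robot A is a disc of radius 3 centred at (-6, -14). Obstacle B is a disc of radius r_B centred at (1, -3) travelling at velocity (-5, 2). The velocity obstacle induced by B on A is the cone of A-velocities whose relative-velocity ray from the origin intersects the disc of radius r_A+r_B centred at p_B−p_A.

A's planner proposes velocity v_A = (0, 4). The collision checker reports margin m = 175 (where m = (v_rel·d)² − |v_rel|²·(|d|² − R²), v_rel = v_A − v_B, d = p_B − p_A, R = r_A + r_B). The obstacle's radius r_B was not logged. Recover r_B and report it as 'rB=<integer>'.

m = 175
d = (7, 11);  v_rel = (5, 2),  |v_rel|² = 29
v_rel×d = (5)·(11) − (2)·(7) = 41
since m = R²·29 − 41²:  R² = (1681 + 175) / 29 = 64
R = √64 = 8  ⇒  r_B = 8 − 3 = 5

rB=5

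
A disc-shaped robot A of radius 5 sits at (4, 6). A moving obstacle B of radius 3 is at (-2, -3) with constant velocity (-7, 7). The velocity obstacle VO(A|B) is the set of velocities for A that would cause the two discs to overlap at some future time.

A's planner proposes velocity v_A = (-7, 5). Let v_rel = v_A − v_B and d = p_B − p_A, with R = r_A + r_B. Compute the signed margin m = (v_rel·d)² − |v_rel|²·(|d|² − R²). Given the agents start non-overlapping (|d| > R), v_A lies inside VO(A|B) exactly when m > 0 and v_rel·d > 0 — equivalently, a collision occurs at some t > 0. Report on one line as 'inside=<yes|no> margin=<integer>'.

d = (-6, -9),  |d|² = 117;  R = 5+3 = 8,  c = 117−8² = 53
v_rel = (0, -2),  |v_rel|² = 4;  v_rel·d = (0)·(-6) + (-2)·(-9) = 18
4·t² − 36·t + 53 = 0  ⇒  m = 18² − 4·53 = 112
m = 112 > 0,  v_rel·d = 18 > 0  ⇒  inside

inside=yes margin=112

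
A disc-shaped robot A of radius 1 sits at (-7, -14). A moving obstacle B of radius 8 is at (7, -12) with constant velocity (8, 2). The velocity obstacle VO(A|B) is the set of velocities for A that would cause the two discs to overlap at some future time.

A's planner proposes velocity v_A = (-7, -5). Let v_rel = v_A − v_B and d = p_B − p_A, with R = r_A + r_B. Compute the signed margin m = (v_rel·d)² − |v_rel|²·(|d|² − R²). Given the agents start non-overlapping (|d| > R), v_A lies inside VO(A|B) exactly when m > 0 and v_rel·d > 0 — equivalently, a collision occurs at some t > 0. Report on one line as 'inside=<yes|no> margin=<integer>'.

d = (14, 2),  |d|² = 200;  R = 1+8 = 9,  c = 200−9² = 119
v_rel = (-15, -7),  |v_rel|² = 274;  v_rel·d = (-15)·(14) + (-7)·(2) = -224
274·t² + 448·t + 119 = 0  ⇒  m = (-224)² − 274·119 = 17570
m = 17570 > 0,  v_rel·d = -224 < 0  ⇒  outside

inside=no margin=17570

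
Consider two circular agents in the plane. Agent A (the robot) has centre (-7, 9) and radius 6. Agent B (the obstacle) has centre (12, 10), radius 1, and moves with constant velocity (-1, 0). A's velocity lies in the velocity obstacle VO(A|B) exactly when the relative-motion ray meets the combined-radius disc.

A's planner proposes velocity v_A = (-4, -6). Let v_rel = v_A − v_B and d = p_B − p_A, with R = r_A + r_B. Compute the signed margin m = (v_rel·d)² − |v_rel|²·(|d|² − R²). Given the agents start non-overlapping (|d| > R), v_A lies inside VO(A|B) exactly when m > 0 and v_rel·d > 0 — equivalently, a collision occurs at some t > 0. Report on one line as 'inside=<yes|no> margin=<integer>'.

d = (19, 1),  |d|² = 362;  R = 6+1 = 7,  c = 362−7² = 313
v_rel = (-3, -6),  |v_rel|² = 45;  v_rel·d = (-3)·(19) + (-6)·(1) = -63
45·t² + 126·t + 313 = 0  ⇒  m = (-63)² − 45·313 = -10116
m = -10116 < 0,  v_rel·d = -63 < 0  ⇒  outside

inside=no margin=-10116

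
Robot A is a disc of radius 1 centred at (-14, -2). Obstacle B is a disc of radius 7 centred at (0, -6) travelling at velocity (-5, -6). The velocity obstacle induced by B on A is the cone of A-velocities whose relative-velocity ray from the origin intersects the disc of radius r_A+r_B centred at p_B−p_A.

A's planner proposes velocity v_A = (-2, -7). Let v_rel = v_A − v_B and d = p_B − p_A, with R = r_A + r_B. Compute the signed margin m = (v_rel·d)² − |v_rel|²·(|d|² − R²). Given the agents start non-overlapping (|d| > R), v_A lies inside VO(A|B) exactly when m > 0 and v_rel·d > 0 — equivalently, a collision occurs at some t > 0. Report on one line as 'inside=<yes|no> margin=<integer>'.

d = (14, -4),  |d|² = 212;  R = 1+7 = 8,  c = 212−8² = 148
v_rel = (3, -1),  |v_rel|² = 10;  v_rel·d = (3)·(14) + (-1)·(-4) = 46
10·t² − 92·t + 148 = 0  ⇒  m = 46² − 10·148 = 636
m = 636 > 0,  v_rel·d = 46 > 0  ⇒  inside

inside=yes margin=636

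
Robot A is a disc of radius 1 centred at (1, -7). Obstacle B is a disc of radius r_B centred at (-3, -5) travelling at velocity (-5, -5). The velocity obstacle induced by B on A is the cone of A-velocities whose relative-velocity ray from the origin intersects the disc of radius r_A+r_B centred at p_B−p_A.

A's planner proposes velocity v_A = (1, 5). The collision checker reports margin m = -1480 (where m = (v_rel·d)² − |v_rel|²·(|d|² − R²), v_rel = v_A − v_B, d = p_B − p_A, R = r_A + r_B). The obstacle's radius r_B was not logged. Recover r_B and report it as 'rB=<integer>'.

m = -1480
d = (-4, 2);  v_rel = (6, 10),  |v_rel|² = 136
v_rel×d = (6)·(2) − (10)·(-4) = 52
since m = R²·136 − 52²:  R² = (2704 + -1480) / 136 = 9
R = √9 = 3  ⇒  r_B = 3 − 1 = 2

rB=2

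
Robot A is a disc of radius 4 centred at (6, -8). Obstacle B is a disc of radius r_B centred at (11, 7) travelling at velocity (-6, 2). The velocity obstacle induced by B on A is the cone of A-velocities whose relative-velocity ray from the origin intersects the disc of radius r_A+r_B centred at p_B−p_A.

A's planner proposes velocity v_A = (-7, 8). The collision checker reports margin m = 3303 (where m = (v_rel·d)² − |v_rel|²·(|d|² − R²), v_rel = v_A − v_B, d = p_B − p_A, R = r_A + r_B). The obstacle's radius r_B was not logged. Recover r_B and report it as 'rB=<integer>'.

m = 3303
d = (5, 15);  v_rel = (-1, 6),  |v_rel|² = 37
v_rel×d = (-1)·(15) − (6)·(5) = -45
since m = R²·37 − (-45)²:  R² = (2025 + 3303) / 37 = 144
R = √144 = 12  ⇒  r_B = 12 − 4 = 8

rB=8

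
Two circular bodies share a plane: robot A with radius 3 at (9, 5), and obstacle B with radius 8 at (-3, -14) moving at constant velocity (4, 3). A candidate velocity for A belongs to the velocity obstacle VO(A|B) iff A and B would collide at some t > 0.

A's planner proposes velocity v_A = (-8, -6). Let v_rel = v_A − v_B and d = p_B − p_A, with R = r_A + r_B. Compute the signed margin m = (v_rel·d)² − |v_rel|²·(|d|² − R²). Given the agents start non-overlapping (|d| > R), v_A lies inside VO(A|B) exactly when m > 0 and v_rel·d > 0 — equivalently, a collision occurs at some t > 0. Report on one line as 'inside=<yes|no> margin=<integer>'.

d = (-12, -19),  |d|² = 505;  R = 3+8 = 11,  c = 505−11² = 384
v_rel = (-12, -9),  |v_rel|² = 225;  v_rel·d = (-12)·(-12) + (-9)·(-19) = 315
225·t² − 630·t + 384 = 0  ⇒  m = 315² − 225·384 = 12825
m = 12825 > 0,  v_rel·d = 315 > 0  ⇒  inside

inside=yes margin=12825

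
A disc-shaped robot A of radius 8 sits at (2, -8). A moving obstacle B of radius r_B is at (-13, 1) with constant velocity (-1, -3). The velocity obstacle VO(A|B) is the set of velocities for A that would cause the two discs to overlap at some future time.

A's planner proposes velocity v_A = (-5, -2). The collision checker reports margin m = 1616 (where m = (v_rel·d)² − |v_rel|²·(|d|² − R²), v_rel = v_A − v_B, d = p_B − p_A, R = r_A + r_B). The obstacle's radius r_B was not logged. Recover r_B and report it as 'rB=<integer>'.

m = 1616
d = (-15, 9);  v_rel = (-4, 1),  |v_rel|² = 17
v_rel×d = (-4)·(9) − (1)·(-15) = -21
since m = R²·17 − (-21)²:  R² = (441 + 1616) / 17 = 121
R = √121 = 11  ⇒  r_B = 11 − 8 = 3

rB=3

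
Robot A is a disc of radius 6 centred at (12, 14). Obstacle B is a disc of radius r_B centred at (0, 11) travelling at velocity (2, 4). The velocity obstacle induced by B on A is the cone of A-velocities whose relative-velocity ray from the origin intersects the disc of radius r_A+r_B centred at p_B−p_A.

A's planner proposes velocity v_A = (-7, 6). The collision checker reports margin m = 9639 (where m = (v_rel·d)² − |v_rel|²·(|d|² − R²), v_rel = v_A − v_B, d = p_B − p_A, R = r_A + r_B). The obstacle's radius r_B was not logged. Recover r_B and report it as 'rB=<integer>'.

m = 9639
d = (-12, -3);  v_rel = (-9, 2),  |v_rel|² = 85
v_rel×d = (-9)·(-3) − (2)·(-12) = 51
since m = R²·85 − 51²:  R² = (2601 + 9639) / 85 = 144
R = √144 = 12  ⇒  r_B = 12 − 6 = 6

rB=6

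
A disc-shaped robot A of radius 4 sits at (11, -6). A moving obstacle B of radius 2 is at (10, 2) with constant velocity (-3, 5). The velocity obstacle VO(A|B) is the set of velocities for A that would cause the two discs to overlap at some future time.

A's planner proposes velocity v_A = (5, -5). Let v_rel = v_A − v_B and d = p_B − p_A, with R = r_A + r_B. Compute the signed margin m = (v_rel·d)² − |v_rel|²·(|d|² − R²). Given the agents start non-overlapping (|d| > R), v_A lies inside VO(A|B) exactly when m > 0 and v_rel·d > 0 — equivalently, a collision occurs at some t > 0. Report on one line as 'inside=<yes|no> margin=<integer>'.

d = (-1, 8),  |d|² = 65;  R = 4+2 = 6,  c = 65−6² = 29
v_rel = (8, -10),  |v_rel|² = 164;  v_rel·d = (8)·(-1) + (-10)·(8) = -88
164·t² + 176·t + 29 = 0  ⇒  m = (-88)² − 164·29 = 2988
m = 2988 > 0,  v_rel·d = -88 < 0  ⇒  outside

inside=no margin=2988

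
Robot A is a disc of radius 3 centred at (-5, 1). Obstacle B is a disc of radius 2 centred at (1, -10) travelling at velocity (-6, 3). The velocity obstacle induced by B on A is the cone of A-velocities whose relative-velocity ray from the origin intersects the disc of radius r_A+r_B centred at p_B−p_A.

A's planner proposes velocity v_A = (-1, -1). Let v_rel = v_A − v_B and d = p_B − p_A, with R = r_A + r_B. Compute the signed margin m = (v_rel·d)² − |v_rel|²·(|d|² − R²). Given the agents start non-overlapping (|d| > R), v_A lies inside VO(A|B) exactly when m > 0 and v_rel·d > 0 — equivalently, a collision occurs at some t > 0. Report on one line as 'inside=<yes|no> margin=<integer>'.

d = (6, -11),  |d|² = 157;  R = 3+2 = 5,  c = 157−5² = 132
v_rel = (5, -4),  |v_rel|² = 41;  v_rel·d = (5)·(6) + (-4)·(-11) = 74
41·t² − 148·t + 132 = 0  ⇒  m = 74² − 41·132 = 64
m = 64 > 0,  v_rel·d = 74 > 0  ⇒  inside

inside=yes margin=64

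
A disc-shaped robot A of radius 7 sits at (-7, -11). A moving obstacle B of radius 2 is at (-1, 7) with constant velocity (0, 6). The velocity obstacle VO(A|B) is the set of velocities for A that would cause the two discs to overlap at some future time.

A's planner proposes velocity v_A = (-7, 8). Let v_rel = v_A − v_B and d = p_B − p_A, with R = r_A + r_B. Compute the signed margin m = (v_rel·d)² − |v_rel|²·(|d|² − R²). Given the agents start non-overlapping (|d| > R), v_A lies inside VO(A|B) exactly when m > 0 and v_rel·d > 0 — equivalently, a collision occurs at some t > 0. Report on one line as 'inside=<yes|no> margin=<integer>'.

d = (6, 18),  |d|² = 360;  R = 7+2 = 9,  c = 360−9² = 279
v_rel = (-7, 2),  |v_rel|² = 53;  v_rel·d = (-7)·(6) + (2)·(18) = -6
53·t² + 12·t + 279 = 0  ⇒  m = (-6)² − 53·279 = -14751
m = -14751 < 0,  v_rel·d = -6 < 0  ⇒  outside

inside=no margin=-14751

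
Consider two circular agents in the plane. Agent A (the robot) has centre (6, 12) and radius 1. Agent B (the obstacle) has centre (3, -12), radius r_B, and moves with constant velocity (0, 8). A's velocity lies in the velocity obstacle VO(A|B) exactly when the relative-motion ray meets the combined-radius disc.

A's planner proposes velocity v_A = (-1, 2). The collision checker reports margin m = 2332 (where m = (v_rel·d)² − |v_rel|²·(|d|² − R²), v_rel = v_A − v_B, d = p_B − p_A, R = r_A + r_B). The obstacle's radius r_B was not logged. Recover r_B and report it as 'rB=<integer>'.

m = 2332
d = (-3, -24);  v_rel = (-1, -6),  |v_rel|² = 37
v_rel×d = (-1)·(-24) − (-6)·(-3) = 6
since m = R²·37 − 6²:  R² = (36 + 2332) / 37 = 64
R = √64 = 8  ⇒  r_B = 8 − 1 = 7

rB=7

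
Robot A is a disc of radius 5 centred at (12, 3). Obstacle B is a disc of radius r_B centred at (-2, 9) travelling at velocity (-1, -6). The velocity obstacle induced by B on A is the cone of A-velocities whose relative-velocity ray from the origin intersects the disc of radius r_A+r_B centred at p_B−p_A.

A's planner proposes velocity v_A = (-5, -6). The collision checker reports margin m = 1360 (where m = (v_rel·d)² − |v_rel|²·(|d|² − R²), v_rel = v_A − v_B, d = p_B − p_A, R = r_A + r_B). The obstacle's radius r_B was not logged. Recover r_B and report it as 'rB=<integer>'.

m = 1360
d = (-14, 6);  v_rel = (-4, 0),  |v_rel|² = 16
v_rel×d = (-4)·(6) − (0)·(-14) = -24
since m = R²·16 − (-24)²:  R² = (576 + 1360) / 16 = 121
R = √121 = 11  ⇒  r_B = 11 − 5 = 6

rB=6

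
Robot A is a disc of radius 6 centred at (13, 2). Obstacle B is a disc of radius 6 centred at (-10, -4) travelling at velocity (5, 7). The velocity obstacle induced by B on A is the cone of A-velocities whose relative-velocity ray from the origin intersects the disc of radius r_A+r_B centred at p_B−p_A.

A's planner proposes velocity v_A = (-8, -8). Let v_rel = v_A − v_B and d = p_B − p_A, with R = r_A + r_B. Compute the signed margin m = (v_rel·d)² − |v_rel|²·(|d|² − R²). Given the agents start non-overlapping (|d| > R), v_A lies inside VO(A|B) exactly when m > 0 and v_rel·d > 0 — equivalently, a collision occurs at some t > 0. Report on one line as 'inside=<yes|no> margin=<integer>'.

d = (-23, -6),  |d|² = 565;  R = 6+6 = 12,  c = 565−12² = 421
v_rel = (-13, -15),  |v_rel|² = 394;  v_rel·d = (-13)·(-23) + (-15)·(-6) = 389
394·t² − 778·t + 421 = 0  ⇒  m = 389² − 394·421 = -14553
m = -14553 < 0,  v_rel·d = 389 > 0  ⇒  outside

inside=no margin=-14553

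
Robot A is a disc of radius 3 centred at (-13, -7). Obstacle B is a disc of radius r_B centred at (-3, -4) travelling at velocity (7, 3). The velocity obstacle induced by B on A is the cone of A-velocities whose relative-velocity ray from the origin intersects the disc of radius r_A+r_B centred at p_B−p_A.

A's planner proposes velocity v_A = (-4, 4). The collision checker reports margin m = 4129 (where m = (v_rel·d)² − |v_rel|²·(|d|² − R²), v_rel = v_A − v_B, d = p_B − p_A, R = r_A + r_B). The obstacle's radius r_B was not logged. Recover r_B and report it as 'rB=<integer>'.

m = 4129
d = (10, 3);  v_rel = (-11, 1),  |v_rel|² = 122
v_rel×d = (-11)·(3) − (1)·(10) = -43
since m = R²·122 − (-43)²:  R² = (1849 + 4129) / 122 = 49
R = √49 = 7  ⇒  r_B = 7 − 3 = 4

rB=4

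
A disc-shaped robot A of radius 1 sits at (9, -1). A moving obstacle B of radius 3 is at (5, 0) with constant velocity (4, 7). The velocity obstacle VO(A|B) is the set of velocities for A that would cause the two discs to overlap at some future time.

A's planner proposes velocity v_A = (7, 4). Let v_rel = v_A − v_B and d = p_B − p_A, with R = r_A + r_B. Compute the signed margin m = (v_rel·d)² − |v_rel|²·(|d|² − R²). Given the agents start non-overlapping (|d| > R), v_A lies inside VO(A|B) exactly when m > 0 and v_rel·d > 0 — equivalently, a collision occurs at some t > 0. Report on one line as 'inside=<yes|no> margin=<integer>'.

d = (-4, 1),  |d|² = 17;  R = 1+3 = 4,  c = 17−4² = 1
v_rel = (3, -3),  |v_rel|² = 18;  v_rel·d = (3)·(-4) + (-3)·(1) = -15
18·t² + 30·t + 1 = 0  ⇒  m = (-15)² − 18·1 = 207
m = 207 > 0,  v_rel·d = -15 < 0  ⇒  outside

inside=no margin=207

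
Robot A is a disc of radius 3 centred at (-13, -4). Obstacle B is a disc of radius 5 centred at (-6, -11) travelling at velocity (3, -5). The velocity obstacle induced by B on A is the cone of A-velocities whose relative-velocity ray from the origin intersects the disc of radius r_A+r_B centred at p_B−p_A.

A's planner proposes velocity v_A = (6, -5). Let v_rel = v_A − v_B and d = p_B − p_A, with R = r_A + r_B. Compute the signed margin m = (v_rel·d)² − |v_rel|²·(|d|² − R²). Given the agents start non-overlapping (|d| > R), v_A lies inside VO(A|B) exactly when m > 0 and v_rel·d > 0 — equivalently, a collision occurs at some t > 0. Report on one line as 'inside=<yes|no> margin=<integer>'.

d = (7, -7),  |d|² = 98;  R = 3+5 = 8,  c = 98−8² = 34
v_rel = (3, 0),  |v_rel|² = 9;  v_rel·d = (3)·(7) + (0)·(-7) = 21
9·t² − 42·t + 34 = 0  ⇒  m = 21² − 9·34 = 135
m = 135 > 0,  v_rel·d = 21 > 0  ⇒  inside

inside=yes margin=135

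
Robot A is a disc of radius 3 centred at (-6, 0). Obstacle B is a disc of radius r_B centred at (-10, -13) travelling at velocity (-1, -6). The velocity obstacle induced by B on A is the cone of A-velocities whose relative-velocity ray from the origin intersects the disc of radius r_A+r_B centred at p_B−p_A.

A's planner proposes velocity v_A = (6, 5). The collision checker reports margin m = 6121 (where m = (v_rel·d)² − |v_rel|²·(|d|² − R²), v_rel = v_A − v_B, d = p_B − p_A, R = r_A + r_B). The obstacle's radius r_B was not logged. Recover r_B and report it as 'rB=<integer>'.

m = 6121
d = (-4, -13);  v_rel = (7, 11),  |v_rel|² = 170
v_rel×d = (7)·(-13) − (11)·(-4) = -47
since m = R²·170 − (-47)²:  R² = (2209 + 6121) / 170 = 49
R = √49 = 7  ⇒  r_B = 7 − 3 = 4

rB=4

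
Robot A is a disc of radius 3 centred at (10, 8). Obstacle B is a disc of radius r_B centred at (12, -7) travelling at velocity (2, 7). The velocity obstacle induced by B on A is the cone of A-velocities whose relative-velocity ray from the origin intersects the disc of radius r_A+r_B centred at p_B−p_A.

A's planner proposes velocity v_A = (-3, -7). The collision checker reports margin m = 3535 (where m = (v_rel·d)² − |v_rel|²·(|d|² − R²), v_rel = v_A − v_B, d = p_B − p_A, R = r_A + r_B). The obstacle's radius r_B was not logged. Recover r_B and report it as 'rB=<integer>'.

m = 3535
d = (2, -15);  v_rel = (-5, -14),  |v_rel|² = 221
v_rel×d = (-5)·(-15) − (-14)·(2) = 103
since m = R²·221 − 103²:  R² = (10609 + 3535) / 221 = 64
R = √64 = 8  ⇒  r_B = 8 − 3 = 5

rB=5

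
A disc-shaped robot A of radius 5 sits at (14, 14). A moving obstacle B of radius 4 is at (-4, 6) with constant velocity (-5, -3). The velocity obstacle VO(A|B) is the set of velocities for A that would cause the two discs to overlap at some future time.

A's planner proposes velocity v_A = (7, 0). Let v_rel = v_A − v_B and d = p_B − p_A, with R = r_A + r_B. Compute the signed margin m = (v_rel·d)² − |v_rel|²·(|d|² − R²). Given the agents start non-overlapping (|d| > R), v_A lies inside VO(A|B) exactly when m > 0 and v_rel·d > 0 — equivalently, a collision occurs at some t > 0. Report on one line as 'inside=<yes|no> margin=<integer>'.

d = (-18, -8),  |d|² = 388;  R = 5+4 = 9,  c = 388−9² = 307
v_rel = (12, 3),  |v_rel|² = 153;  v_rel·d = (12)·(-18) + (3)·(-8) = -240
153·t² + 480·t + 307 = 0  ⇒  m = (-240)² − 153·307 = 10629
m = 10629 > 0,  v_rel·d = -240 < 0  ⇒  outside

inside=no margin=10629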